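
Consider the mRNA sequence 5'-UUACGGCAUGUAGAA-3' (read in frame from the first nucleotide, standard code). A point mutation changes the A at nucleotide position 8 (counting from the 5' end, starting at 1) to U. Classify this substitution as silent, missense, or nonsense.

Position 8 falls in codon 3: CAU → His.
After the substitution the codon is CUU → Leu.
His ≠ Leu, so this is a missense mutation.

missense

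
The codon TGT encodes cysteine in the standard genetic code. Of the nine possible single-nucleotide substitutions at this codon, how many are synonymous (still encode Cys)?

1

Position 1: none → 0 synonymous.
Position 2: none → 0 synonymous.
Position 3: TGC → 1 synonymous.
Total: 0 + 0 + 1 = 1.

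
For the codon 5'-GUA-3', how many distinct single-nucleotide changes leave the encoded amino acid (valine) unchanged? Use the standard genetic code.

Position 1: none → 0 synonymous.
Position 2: none → 0 synonymous.
Position 3: GUU, GUC, GUG → 3 synonymous.
Total: 0 + 0 + 3 = 3.

3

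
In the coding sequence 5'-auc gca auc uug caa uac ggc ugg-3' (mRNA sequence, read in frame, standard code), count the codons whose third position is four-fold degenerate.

2

Codon 1 AUC (Ile): third position 3-fold.
Codon 2 GCA (Ala): third position 4-fold.
Codon 3 AUC (Ile): third position 3-fold.
Codon 4 UUG (Leu): third position 2-fold.
Codon 5 CAA (Gln): third position 2-fold.
Codon 6 UAC (Tyr): third position 2-fold.
Codon 7 GGC (Gly): third position 4-fold.
Codon 8 UGG (Trp): third position 1-fold.
Four-fold degenerate third positions: 2.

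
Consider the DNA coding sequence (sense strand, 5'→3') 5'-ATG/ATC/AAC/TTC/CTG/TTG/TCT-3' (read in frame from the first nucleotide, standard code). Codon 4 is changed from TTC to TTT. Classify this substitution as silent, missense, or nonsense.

Position 12 falls in codon 4: TTC → Phe.
After the substitution the codon is TTT → Phe.
Both encode Phe, so the change is synonymous.

silent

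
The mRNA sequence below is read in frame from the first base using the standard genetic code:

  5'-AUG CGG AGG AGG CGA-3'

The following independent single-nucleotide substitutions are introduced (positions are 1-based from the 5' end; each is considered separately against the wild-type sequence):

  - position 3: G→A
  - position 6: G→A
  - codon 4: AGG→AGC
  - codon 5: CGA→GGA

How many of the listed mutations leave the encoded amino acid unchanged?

Codon 1: AUG (Met) → AUA (Ile) — missense.
Codon 2: CGG (Arg) → CGA (Arg) — synonymous.
Codon 4: AGG (Arg) → AGC (Ser) — missense.
Codon 5: CGA (Arg) → GGA (Gly) — missense.
Synonymous: 1 of 4.

1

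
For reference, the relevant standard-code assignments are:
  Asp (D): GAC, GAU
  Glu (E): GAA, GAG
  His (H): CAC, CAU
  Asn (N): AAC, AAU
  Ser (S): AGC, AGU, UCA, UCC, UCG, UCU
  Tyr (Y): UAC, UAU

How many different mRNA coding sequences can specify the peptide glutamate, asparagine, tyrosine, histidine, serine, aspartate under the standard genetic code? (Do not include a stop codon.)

192

Glu: 2 codons.
Asn: 2 codons.
Tyr: 2 codons.
His: 2 codons.
Ser: 6 codons.
Asp: 2 codons.
2 × 2 × 2 × 2 × 6 × 2 = 192.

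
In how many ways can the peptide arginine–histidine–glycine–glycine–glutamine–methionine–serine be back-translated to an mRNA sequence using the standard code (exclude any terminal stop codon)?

Arg: 6 codons.
His: 2 codons.
Gly: 4 codons.
Gly: 4 codons.
Gln: 2 codons.
Met: 1 codon.
Ser: 6 codons.
6 × 2 × 4 × 4 × 2 × 1 × 6 = 2304.

2304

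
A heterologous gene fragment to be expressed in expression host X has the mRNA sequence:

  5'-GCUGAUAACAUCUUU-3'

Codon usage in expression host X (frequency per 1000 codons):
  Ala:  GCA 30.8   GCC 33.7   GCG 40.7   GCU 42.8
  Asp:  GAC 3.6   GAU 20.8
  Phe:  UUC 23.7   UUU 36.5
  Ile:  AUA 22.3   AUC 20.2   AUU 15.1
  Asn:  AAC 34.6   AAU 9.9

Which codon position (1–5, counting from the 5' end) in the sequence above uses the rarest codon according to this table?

4

Codon 1 GCU (Ala): 42.8 per 1000.
Codon 2 GAU (Asp): 20.8 per 1000.
Codon 3 AAC (Asn): 34.6 per 1000.
Codon 4 AUC (Ile): 20.2 per 1000.
Codon 5 UUU (Phe): 36.5 per 1000.
Lowest frequency is 20.2 at codon 4.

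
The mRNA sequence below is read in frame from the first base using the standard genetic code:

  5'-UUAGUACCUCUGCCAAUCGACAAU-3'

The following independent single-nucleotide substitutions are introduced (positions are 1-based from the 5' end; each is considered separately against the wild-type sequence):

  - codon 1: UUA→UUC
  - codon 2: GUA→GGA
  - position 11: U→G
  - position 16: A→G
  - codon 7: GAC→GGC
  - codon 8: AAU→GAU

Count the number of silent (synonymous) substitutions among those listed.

Codon 1: UUA (Leu) → UUC (Phe) — missense.
Codon 2: GUA (Val) → GGA (Gly) — missense.
Codon 4: CUG (Leu) → CGG (Arg) — missense.
Codon 6: AUC (Ile) → GUC (Val) — missense.
Codon 7: GAC (Asp) → GGC (Gly) — missense.
Codon 8: AAU (Asn) → GAU (Asp) — missense.
Synonymous: 0 of 6.

0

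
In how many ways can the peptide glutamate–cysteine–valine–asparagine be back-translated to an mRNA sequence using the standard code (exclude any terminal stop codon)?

Glu: 2 codons.
Cys: 2 codons.
Val: 4 codons.
Asn: 2 codons.
2 × 2 × 4 × 2 = 32.

32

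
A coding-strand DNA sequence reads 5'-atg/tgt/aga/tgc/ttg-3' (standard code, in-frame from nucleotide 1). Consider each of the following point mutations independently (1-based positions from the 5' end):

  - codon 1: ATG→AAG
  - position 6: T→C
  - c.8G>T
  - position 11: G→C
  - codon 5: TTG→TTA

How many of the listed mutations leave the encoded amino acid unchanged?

2

Codon 1: ATG (Met) → AAG (Lys) — missense.
Codon 2: TGT (Cys) → TGC (Cys) — synonymous.
Codon 3: AGA (Arg) → ATA (Ile) — missense.
Codon 4: TGC (Cys) → TCC (Ser) — missense.
Codon 5: TTG (Leu) → TTA (Leu) — synonymous.
Synonymous: 2 of 5.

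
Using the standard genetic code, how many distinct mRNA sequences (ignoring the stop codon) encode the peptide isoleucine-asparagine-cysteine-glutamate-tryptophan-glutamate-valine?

192

Ile: 3 codons.
Asn: 2 codons.
Cys: 2 codons.
Glu: 2 codons.
Trp: 1 codon.
Glu: 2 codons.
Val: 4 codons.
3 × 2 × 2 × 2 × 1 × 2 × 4 = 192.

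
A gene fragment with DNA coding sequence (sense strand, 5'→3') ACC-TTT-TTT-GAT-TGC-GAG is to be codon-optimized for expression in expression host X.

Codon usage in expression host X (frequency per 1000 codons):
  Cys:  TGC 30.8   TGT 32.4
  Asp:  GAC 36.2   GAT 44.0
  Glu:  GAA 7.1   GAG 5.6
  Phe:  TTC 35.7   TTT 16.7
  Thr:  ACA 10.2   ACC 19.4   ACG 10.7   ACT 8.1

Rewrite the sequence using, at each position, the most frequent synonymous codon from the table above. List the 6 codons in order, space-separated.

Codon 1 (Thr): best is ACC at 19.4.
Codon 2 (Phe): best is TTC at 35.7.
Codon 3 (Phe): best is TTC at 35.7.
Codon 4 (Asp): best is GAT at 44.0.
Codon 5 (Cys): best is TGT at 32.4.
Codon 6 (Glu): best is GAA at 7.1.

ACC TTC TTC GAT TGT GAA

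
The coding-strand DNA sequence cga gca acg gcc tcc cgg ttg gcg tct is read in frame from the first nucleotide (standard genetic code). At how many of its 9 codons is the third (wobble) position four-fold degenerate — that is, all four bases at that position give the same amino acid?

Codon 1 CGA (Arg): third position 4-fold.
Codon 2 GCA (Ala): third position 4-fold.
Codon 3 ACG (Thr): third position 4-fold.
Codon 4 GCC (Ala): third position 4-fold.
Codon 5 TCC (Ser): third position 4-fold.
Codon 6 CGG (Arg): third position 4-fold.
Codon 7 TTG (Leu): third position 2-fold.
Codon 8 GCG (Ala): third position 4-fold.
Codon 9 TCT (Ser): third position 4-fold.
Four-fold degenerate third positions: 8.

8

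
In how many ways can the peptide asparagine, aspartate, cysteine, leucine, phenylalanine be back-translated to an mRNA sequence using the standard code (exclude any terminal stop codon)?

96

Asn: 2 codons.
Asp: 2 codons.
Cys: 2 codons.
Leu: 6 codons.
Phe: 2 codons.
2 × 2 × 2 × 6 × 2 = 96.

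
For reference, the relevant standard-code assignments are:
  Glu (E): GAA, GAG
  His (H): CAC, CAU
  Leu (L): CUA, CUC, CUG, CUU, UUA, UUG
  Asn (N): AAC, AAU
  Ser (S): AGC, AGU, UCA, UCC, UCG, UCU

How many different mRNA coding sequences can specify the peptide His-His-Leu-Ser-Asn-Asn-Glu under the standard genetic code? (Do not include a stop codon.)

1152

His: 2 codons.
His: 2 codons.
Leu: 6 codons.
Ser: 6 codons.
Asn: 2 codons.
Asn: 2 codons.
Glu: 2 codons.
2 × 2 × 6 × 6 × 2 × 2 × 2 = 1152.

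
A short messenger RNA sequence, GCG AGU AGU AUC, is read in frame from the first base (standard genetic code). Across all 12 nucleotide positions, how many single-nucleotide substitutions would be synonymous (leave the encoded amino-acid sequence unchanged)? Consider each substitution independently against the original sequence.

7

Codon 1 (GCG, Ala): 3 synonymous substitutions.
Codon 2 (AGU, Ser): 1 synonymous substitution.
Codon 3 (AGU, Ser): 1 synonymous substitution.
Codon 4 (AUC, Ile): 2 synonymous substitutions.
Total: 3 + 1 + 1 + 2 = 7.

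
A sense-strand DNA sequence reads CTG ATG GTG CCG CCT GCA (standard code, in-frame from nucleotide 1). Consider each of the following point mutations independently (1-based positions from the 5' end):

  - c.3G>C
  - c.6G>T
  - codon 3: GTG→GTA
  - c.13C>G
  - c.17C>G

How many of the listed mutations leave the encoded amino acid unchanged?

Codon 1: CTG (Leu) → CTC (Leu) — synonymous.
Codon 2: ATG (Met) → ATT (Ile) — missense.
Codon 3: GTG (Val) → GTA (Val) — synonymous.
Codon 5: CCT (Pro) → GCT (Ala) — missense.
Codon 6: GCA (Ala) → GGA (Gly) — missense.
Synonymous: 2 of 5.

2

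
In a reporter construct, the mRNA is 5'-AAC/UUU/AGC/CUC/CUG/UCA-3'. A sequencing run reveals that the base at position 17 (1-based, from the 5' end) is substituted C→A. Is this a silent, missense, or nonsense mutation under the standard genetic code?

nonsense

Position 17 falls in codon 6: UCA → Ser.
After the substitution the codon is UAA → Stop.
The new codon is a stop codon, so this is a nonsense mutation.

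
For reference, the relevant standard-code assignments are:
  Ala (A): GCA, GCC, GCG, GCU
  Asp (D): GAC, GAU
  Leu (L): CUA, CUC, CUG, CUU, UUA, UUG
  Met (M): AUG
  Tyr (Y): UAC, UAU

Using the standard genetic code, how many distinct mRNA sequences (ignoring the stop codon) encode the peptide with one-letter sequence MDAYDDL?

384

Met: 1 codon.
Asp: 2 codons.
Ala: 4 codons.
Tyr: 2 codons.
Asp: 2 codons.
Asp: 2 codons.
Leu: 6 codons.
1 × 2 × 4 × 2 × 2 × 2 × 6 = 384.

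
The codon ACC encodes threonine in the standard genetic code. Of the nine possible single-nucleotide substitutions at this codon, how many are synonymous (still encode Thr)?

Position 1: none → 0 synonymous.
Position 2: none → 0 synonymous.
Position 3: ACT, ACA, ACG → 3 synonymous.
Total: 0 + 0 + 3 = 3.

3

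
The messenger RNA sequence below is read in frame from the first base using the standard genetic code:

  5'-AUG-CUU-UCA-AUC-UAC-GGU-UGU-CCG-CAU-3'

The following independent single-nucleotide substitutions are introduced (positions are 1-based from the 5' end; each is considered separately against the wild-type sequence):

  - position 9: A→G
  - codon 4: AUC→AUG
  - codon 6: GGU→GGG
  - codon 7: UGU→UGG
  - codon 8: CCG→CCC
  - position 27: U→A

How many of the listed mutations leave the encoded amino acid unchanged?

3

Codon 3: UCA (Ser) → UCG (Ser) — synonymous.
Codon 4: AUC (Ile) → AUG (Met) — missense.
Codon 6: GGU (Gly) → GGG (Gly) — synonymous.
Codon 7: UGU (Cys) → UGG (Trp) — missense.
Codon 8: CCG (Pro) → CCC (Pro) — synonymous.
Codon 9: CAU (His) → CAA (Gln) — missense.
Synonymous: 3 of 6.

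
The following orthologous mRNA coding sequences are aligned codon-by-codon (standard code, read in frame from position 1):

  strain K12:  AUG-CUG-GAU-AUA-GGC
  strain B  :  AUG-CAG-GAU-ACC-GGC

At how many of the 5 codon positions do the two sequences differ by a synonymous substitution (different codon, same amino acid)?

0

Codon 1: AUG Met / AUG Met — identical.
Codon 2: CUG Leu / CAG Gln — nonsynonymous.
Codon 3: GAU Asp / GAU Asp — identical.
Codon 4: AUA Ile / ACC Thr — nonsynonymous.
Codon 5: GGC Gly / GGC Gly — identical.
Synonymous differences: 0.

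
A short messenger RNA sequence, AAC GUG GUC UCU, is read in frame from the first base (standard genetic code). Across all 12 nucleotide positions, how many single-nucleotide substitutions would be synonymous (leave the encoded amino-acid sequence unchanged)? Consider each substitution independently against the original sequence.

10

Codon 1 (AAC, Asn): 1 synonymous substitution.
Codon 2 (GUG, Val): 3 synonymous substitutions.
Codon 3 (GUC, Val): 3 synonymous substitutions.
Codon 4 (UCU, Ser): 3 synonymous substitutions.
Total: 1 + 3 + 3 + 3 = 10.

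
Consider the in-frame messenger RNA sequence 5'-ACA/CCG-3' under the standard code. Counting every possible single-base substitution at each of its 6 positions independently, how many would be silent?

6

Codon 1 (ACA, Thr): 3 synonymous substitutions.
Codon 2 (CCG, Pro): 3 synonymous substitutions.
Total: 3 + 3 = 6.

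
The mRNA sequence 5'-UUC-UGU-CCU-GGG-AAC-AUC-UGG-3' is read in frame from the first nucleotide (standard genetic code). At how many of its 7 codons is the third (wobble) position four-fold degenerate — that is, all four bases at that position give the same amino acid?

2

Codon 1 UUC (Phe): third position 2-fold.
Codon 2 UGU (Cys): third position 2-fold.
Codon 3 CCU (Pro): third position 4-fold.
Codon 4 GGG (Gly): third position 4-fold.
Codon 5 AAC (Asn): third position 2-fold.
Codon 6 AUC (Ile): third position 3-fold.
Codon 7 UGG (Trp): third position 1-fold.
Four-fold degenerate third positions: 2.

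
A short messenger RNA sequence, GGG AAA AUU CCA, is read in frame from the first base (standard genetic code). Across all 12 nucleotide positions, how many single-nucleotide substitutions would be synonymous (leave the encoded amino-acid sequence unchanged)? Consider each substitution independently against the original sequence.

9

Codon 1 (GGG, Gly): 3 synonymous substitutions.
Codon 2 (AAA, Lys): 1 synonymous substitution.
Codon 3 (AUU, Ile): 2 synonymous substitutions.
Codon 4 (CCA, Pro): 3 synonymous substitutions.
Total: 3 + 1 + 2 + 3 = 9.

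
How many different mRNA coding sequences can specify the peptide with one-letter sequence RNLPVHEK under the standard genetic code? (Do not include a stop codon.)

9216

Arg: 6 codons.
Asn: 2 codons.
Leu: 6 codons.
Pro: 4 codons.
Val: 4 codons.
His: 2 codons.
Glu: 2 codons.
Lys: 2 codons.
6 × 2 × 6 × 4 × 4 × 2 × 2 × 2 = 9216.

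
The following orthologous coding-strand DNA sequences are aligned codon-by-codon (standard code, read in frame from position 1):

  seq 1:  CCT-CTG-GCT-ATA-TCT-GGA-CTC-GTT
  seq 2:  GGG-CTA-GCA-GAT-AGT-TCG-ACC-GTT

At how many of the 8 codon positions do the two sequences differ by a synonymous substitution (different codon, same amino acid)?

Codon 1: CCT Pro / GGG Gly — nonsynonymous.
Codon 2: CTG Leu / CTA Leu — synonymous.
Codon 3: GCT Ala / GCA Ala — synonymous.
Codon 4: ATA Ile / GAT Asp — nonsynonymous.
Codon 5: TCT Ser / AGT Ser — synonymous.
Codon 6: GGA Gly / TCG Ser — nonsynonymous.
Codon 7: CTC Leu / ACC Thr — nonsynonymous.
Codon 8: GTT Val / GTT Val — identical.
Synonymous differences: 3.

3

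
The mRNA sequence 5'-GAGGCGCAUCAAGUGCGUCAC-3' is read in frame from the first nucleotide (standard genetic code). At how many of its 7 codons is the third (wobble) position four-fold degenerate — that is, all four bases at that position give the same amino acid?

3

Codon 1 GAG (Glu): third position 2-fold.
Codon 2 GCG (Ala): third position 4-fold.
Codon 3 CAU (His): third position 2-fold.
Codon 4 CAA (Gln): third position 2-fold.
Codon 5 GUG (Val): third position 4-fold.
Codon 6 CGU (Arg): third position 4-fold.
Codon 7 CAC (His): third position 2-fold.
Four-fold degenerate third positions: 3.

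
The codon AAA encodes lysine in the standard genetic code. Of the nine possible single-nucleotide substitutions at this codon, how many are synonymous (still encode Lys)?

Position 1: none → 0 synonymous.
Position 2: none → 0 synonymous.
Position 3: AAG → 1 synonymous.
Total: 0 + 0 + 1 = 1.

1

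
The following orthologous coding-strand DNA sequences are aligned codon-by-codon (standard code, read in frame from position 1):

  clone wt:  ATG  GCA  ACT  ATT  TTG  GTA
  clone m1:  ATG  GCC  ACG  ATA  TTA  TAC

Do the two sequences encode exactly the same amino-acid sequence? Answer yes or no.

no

Codon 1: ATG Met / ATG Met — identical.
Codon 2: GCA Ala / GCC Ala — synonymous.
Codon 3: ACT Thr / ACG Thr — synonymous.
Codon 4: ATT Ile / ATA Ile — synonymous.
Codon 5: TTG Leu / TTA Leu — synonymous.
Codon 6: GTA Val / TAC Tyr — nonsynonymous.
Nonsynonymous differences: 1 → different protein.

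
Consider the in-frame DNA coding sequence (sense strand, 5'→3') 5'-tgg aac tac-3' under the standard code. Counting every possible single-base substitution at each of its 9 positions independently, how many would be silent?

2

Codon 1 (TGG, Trp): 0 synonymous substitutions.
Codon 2 (AAC, Asn): 1 synonymous substitution.
Codon 3 (TAC, Tyr): 1 synonymous substitution.
Total: 0 + 1 + 1 = 2.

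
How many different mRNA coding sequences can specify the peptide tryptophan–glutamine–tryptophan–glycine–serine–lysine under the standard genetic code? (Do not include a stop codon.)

Trp: 1 codon.
Gln: 2 codons.
Trp: 1 codon.
Gly: 4 codons.
Ser: 6 codons.
Lys: 2 codons.
1 × 2 × 1 × 4 × 6 × 2 = 96.

96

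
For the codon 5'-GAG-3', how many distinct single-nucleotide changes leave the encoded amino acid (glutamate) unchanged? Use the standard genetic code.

Position 1: none → 0 synonymous.
Position 2: none → 0 synonymous.
Position 3: GAA → 1 synonymous.
Total: 0 + 0 + 1 = 1.

1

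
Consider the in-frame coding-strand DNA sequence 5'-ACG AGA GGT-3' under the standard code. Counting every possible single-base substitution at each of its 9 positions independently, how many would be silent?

Codon 1 (ACG, Thr): 3 synonymous substitutions.
Codon 2 (AGA, Arg): 2 synonymous substitutions.
Codon 3 (GGT, Gly): 3 synonymous substitutions.
Total: 3 + 2 + 3 = 8.

8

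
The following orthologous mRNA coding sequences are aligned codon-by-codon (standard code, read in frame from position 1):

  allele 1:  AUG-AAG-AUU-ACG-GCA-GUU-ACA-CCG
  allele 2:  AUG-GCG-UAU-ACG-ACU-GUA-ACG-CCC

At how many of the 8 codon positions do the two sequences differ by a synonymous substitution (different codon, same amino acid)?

Codon 1: AUG Met / AUG Met — identical.
Codon 2: AAG Lys / GCG Ala — nonsynonymous.
Codon 3: AUU Ile / UAU Tyr — nonsynonymous.
Codon 4: ACG Thr / ACG Thr — identical.
Codon 5: GCA Ala / ACU Thr — nonsynonymous.
Codon 6: GUU Val / GUA Val — synonymous.
Codon 7: ACA Thr / ACG Thr — synonymous.
Codon 8: CCG Pro / CCC Pro — synonymous.
Synonymous differences: 3.

3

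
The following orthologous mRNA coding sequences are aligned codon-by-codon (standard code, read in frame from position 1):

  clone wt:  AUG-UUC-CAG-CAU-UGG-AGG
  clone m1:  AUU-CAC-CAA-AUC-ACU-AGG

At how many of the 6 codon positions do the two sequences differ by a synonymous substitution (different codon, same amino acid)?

1

Codon 1: AUG Met / AUU Ile — nonsynonymous.
Codon 2: UUC Phe / CAC His — nonsynonymous.
Codon 3: CAG Gln / CAA Gln — synonymous.
Codon 4: CAU His / AUC Ile — nonsynonymous.
Codon 5: UGG Trp / ACU Thr — nonsynonymous.
Codon 6: AGG Arg / AGG Arg — identical.
Synonymous differences: 1.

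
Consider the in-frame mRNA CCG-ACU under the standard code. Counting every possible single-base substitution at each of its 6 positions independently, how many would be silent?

6

Codon 1 (CCG, Pro): 3 synonymous substitutions.
Codon 2 (ACU, Thr): 3 synonymous substitutions.
Total: 3 + 3 = 6.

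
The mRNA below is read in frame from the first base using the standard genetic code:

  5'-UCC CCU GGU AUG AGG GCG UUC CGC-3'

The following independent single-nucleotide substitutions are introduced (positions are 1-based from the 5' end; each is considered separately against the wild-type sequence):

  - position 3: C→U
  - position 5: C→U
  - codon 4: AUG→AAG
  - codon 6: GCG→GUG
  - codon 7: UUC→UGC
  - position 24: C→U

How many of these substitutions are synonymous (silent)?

2

Codon 1: UCC (Ser) → UCU (Ser) — synonymous.
Codon 2: CCU (Pro) → CUU (Leu) — missense.
Codon 4: AUG (Met) → AAG (Lys) — missense.
Codon 6: GCG (Ala) → GUG (Val) — missense.
Codon 7: UUC (Phe) → UGC (Cys) — missense.
Codon 8: CGC (Arg) → CGU (Arg) — synonymous.
Synonymous: 2 of 6.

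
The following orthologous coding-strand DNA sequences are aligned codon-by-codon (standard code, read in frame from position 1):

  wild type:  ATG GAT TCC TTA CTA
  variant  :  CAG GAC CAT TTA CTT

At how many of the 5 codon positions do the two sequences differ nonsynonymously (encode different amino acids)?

Codon 1: ATG Met / CAG Gln — nonsynonymous.
Codon 2: GAT Asp / GAC Asp — synonymous.
Codon 3: TCC Ser / CAT His — nonsynonymous.
Codon 4: TTA Leu / TTA Leu — identical.
Codon 5: CTA Leu / CTT Leu — synonymous.
Nonsynonymous differences: 2.

2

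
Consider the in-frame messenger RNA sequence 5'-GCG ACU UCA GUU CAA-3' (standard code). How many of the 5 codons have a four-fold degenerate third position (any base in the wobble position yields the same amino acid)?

Codon 1 GCG (Ala): third position 4-fold.
Codon 2 ACU (Thr): third position 4-fold.
Codon 3 UCA (Ser): third position 4-fold.
Codon 4 GUU (Val): third position 4-fold.
Codon 5 CAA (Gln): third position 2-fold.
Four-fold degenerate third positions: 4.

4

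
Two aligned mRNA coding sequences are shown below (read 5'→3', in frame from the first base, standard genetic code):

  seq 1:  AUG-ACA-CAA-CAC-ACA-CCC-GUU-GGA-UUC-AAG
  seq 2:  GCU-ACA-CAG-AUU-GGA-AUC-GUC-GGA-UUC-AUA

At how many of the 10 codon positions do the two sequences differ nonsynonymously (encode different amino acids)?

Codon 1: AUG Met / GCU Ala — nonsynonymous.
Codon 2: ACA Thr / ACA Thr — identical.
Codon 3: CAA Gln / CAG Gln — synonymous.
Codon 4: CAC His / AUU Ile — nonsynonymous.
Codon 5: ACA Thr / GGA Gly — nonsynonymous.
Codon 6: CCC Pro / AUC Ile — nonsynonymous.
Codon 7: GUU Val / GUC Val — synonymous.
Codon 8: GGA Gly / GGA Gly — identical.
Codon 9: UUC Phe / UUC Phe — identical.
Codon 10: AAG Lys / AUA Ile — nonsynonymous.
Nonsynonymous differences: 5.

5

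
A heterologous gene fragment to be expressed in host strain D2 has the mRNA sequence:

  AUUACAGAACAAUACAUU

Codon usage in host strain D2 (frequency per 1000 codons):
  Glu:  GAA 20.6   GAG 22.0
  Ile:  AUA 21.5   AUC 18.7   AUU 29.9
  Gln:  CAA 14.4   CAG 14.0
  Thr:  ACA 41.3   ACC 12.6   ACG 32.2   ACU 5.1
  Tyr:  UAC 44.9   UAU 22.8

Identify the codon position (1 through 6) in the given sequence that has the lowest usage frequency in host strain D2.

4

Codon 1 AUU (Ile): 29.9 per 1000.
Codon 2 ACA (Thr): 41.3 per 1000.
Codon 3 GAA (Glu): 20.6 per 1000.
Codon 4 CAA (Gln): 14.4 per 1000.
Codon 5 UAC (Tyr): 44.9 per 1000.
Codon 6 AUU (Ile): 29.9 per 1000.
Lowest frequency is 14.4 at codon 4.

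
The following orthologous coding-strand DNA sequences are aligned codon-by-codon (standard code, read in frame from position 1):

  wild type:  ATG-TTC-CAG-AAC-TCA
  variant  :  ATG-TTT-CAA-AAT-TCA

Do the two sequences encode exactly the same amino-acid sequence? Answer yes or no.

Codon 1: ATG Met / ATG Met — identical.
Codon 2: TTC Phe / TTT Phe — synonymous.
Codon 3: CAG Gln / CAA Gln — synonymous.
Codon 4: AAC Asn / AAT Asn — synonymous.
Codon 5: TCA Ser / TCA Ser — identical.
Nonsynonymous differences: 0 → same protein.

yes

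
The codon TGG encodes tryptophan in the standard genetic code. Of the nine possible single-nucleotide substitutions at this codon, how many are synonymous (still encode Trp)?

0

Position 1: none → 0 synonymous.
Position 2: none → 0 synonymous.
Position 3: none → 0 synonymous.
Total: 0 + 0 + 0 = 0.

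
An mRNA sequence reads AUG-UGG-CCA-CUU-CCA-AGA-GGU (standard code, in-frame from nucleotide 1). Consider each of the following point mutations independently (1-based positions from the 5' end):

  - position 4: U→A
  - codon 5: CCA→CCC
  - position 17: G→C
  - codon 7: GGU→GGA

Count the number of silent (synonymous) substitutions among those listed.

2

Codon 2: UGG (Trp) → AGG (Arg) — missense.
Codon 5: CCA (Pro) → CCC (Pro) — synonymous.
Codon 6: AGA (Arg) → ACA (Thr) — missense.
Codon 7: GGU (Gly) → GGA (Gly) — synonymous.
Synonymous: 2 of 4.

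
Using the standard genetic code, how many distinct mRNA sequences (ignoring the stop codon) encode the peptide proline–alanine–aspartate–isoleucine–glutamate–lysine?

Pro: 4 codons.
Ala: 4 codons.
Asp: 2 codons.
Ile: 3 codons.
Glu: 2 codons.
Lys: 2 codons.
4 × 4 × 2 × 3 × 2 × 2 = 384.

384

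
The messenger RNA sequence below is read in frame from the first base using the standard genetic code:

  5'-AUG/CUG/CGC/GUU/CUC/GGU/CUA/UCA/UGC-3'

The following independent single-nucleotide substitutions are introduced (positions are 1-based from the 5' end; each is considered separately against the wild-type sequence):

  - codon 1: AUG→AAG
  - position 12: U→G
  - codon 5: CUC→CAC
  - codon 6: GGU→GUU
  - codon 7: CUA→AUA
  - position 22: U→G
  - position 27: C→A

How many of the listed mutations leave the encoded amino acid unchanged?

Codon 1: AUG (Met) → AAG (Lys) — missense.
Codon 4: GUU (Val) → GUG (Val) — synonymous.
Codon 5: CUC (Leu) → CAC (His) — missense.
Codon 6: GGU (Gly) → GUU (Val) — missense.
Codon 7: CUA (Leu) → AUA (Ile) — missense.
Codon 8: UCA (Ser) → GCA (Ala) — missense.
Codon 9: UGC (Cys) → UGA (Stop) — nonsense.
Synonymous: 1 of 7.

1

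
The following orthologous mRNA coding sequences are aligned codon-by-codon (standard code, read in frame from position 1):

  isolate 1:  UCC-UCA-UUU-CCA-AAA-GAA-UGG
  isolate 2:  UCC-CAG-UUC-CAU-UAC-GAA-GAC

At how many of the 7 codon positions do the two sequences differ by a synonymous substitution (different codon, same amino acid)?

1

Codon 1: UCC Ser / UCC Ser — identical.
Codon 2: UCA Ser / CAG Gln — nonsynonymous.
Codon 3: UUU Phe / UUC Phe — synonymous.
Codon 4: CCA Pro / CAU His — nonsynonymous.
Codon 5: AAA Lys / UAC Tyr — nonsynonymous.
Codon 6: GAA Glu / GAA Glu — identical.
Codon 7: UGG Trp / GAC Asp — nonsynonymous.
Synonymous differences: 1.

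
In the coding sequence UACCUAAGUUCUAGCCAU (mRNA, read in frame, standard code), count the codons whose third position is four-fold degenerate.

Codon 1 UAC (Tyr): third position 2-fold.
Codon 2 CUA (Leu): third position 4-fold.
Codon 3 AGU (Ser): third position 2-fold.
Codon 4 UCU (Ser): third position 4-fold.
Codon 5 AGC (Ser): third position 2-fold.
Codon 6 CAU (His): third position 2-fold.
Four-fold degenerate third positions: 2.

2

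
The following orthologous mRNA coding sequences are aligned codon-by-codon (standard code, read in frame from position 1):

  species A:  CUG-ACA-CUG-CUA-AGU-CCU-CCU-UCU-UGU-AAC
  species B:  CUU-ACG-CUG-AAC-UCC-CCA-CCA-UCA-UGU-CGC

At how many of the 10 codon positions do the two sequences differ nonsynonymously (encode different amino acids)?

2

Codon 1: CUG Leu / CUU Leu — synonymous.
Codon 2: ACA Thr / ACG Thr — synonymous.
Codon 3: CUG Leu / CUG Leu — identical.
Codon 4: CUA Leu / AAC Asn — nonsynonymous.
Codon 5: AGU Ser / UCC Ser — synonymous.
Codon 6: CCU Pro / CCA Pro — synonymous.
Codon 7: CCU Pro / CCA Pro — synonymous.
Codon 8: UCU Ser / UCA Ser — synonymous.
Codon 9: UGU Cys / UGU Cys — identical.
Codon 10: AAC Asn / CGC Arg — nonsynonymous.
Nonsynonymous differences: 2.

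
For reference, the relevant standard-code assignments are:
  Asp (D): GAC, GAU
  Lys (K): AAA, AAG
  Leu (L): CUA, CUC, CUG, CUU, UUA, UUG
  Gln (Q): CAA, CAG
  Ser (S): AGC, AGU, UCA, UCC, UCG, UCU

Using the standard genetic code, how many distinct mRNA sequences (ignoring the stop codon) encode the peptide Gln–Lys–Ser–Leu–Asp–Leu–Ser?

10368

Gln: 2 codons.
Lys: 2 codons.
Ser: 6 codons.
Leu: 6 codons.
Asp: 2 codons.
Leu: 6 codons.
Ser: 6 codons.
2 × 2 × 6 × 6 × 2 × 6 × 6 = 10368.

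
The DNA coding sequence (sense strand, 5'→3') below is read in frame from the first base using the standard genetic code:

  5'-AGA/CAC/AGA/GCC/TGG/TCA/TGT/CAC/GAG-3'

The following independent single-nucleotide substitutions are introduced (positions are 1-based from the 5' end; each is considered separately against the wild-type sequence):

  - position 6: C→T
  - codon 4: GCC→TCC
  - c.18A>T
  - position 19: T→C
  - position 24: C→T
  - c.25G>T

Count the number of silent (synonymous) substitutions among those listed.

3

Codon 2: CAC (His) → CAT (His) — synonymous.
Codon 4: GCC (Ala) → TCC (Ser) — missense.
Codon 6: TCA (Ser) → TCT (Ser) — synonymous.
Codon 7: TGT (Cys) → CGT (Arg) — missense.
Codon 8: CAC (His) → CAT (His) — synonymous.
Codon 9: GAG (Glu) → TAG (Stop) — nonsense.
Synonymous: 3 of 6.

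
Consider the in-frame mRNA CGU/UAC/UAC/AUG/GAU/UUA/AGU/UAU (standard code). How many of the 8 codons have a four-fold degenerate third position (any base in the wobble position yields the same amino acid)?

Codon 1 CGU (Arg): third position 4-fold.
Codon 2 UAC (Tyr): third position 2-fold.
Codon 3 UAC (Tyr): third position 2-fold.
Codon 4 AUG (Met): third position 1-fold.
Codon 5 GAU (Asp): third position 2-fold.
Codon 6 UUA (Leu): third position 2-fold.
Codon 7 AGU (Ser): third position 2-fold.
Codon 8 UAU (Tyr): third position 2-fold.
Four-fold degenerate third positions: 1.

1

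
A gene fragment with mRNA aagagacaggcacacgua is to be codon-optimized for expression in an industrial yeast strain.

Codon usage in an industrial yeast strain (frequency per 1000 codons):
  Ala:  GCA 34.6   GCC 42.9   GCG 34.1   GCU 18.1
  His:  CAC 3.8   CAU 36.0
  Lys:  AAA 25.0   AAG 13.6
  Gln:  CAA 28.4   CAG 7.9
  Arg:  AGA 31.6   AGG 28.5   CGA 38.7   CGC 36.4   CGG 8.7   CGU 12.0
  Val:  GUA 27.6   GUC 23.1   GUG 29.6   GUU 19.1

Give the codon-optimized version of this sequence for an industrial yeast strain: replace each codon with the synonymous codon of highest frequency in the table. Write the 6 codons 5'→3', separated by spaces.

Codon 1 (Lys): best is AAA at 25.0.
Codon 2 (Arg): best is CGA at 38.7.
Codon 3 (Gln): best is CAA at 28.4.
Codon 4 (Ala): best is GCC at 42.9.
Codon 5 (His): best is CAU at 36.0.
Codon 6 (Val): best is GUG at 29.6.

AAA CGA CAA GCC CAU GUG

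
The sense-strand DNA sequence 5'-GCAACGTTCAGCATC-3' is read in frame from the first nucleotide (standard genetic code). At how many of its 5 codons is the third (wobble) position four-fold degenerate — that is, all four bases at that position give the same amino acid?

2

Codon 1 GCA (Ala): third position 4-fold.
Codon 2 ACG (Thr): third position 4-fold.
Codon 3 TTC (Phe): third position 2-fold.
Codon 4 AGC (Ser): third position 2-fold.
Codon 5 ATC (Ile): third position 3-fold.
Four-fold degenerate third positions: 2.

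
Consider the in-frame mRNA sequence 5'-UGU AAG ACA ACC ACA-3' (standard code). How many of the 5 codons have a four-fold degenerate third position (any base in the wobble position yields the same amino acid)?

Codon 1 UGU (Cys): third position 2-fold.
Codon 2 AAG (Lys): third position 2-fold.
Codon 3 ACA (Thr): third position 4-fold.
Codon 4 ACC (Thr): third position 4-fold.
Codon 5 ACA (Thr): third position 4-fold.
Four-fold degenerate third positions: 3.

3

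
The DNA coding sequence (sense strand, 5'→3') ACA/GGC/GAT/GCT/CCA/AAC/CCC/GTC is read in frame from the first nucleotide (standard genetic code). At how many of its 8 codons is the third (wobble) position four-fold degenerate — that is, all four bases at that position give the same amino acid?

6

Codon 1 ACA (Thr): third position 4-fold.
Codon 2 GGC (Gly): third position 4-fold.
Codon 3 GAT (Asp): third position 2-fold.
Codon 4 GCT (Ala): third position 4-fold.
Codon 5 CCA (Pro): third position 4-fold.
Codon 6 AAC (Asn): third position 2-fold.
Codon 7 CCC (Pro): third position 4-fold.
Codon 8 GTC (Val): third position 4-fold.
Four-fold degenerate third positions: 6.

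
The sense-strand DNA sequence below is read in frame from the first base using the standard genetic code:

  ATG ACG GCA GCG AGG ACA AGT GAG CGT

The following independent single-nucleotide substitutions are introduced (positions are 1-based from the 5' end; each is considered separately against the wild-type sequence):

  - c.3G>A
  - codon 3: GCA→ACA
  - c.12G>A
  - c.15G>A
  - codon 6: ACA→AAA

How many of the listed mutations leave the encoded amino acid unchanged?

Codon 1: ATG (Met) → ATA (Ile) — missense.
Codon 3: GCA (Ala) → ACA (Thr) — missense.
Codon 4: GCG (Ala) → GCA (Ala) — synonymous.
Codon 5: AGG (Arg) → AGA (Arg) — synonymous.
Codon 6: ACA (Thr) → AAA (Lys) — missense.
Synonymous: 2 of 5.

2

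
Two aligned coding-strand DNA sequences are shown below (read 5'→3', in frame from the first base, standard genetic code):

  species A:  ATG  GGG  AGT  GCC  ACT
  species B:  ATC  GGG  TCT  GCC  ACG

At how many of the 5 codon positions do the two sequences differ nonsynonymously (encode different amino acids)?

1

Codon 1: ATG Met / ATC Ile — nonsynonymous.
Codon 2: GGG Gly / GGG Gly — identical.
Codon 3: AGT Ser / TCT Ser — synonymous.
Codon 4: GCC Ala / GCC Ala — identical.
Codon 5: ACT Thr / ACG Thr — synonymous.
Nonsynonymous differences: 1.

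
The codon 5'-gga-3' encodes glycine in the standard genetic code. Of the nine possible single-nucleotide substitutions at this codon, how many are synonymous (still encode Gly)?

Position 1: none → 0 synonymous.
Position 2: none → 0 synonymous.
Position 3: GGU, GGC, GGG → 3 synonymous.
Total: 0 + 0 + 3 = 3.

3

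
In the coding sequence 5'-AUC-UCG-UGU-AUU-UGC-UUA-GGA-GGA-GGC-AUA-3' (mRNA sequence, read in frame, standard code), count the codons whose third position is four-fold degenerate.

4

Codon 1 AUC (Ile): third position 3-fold.
Codon 2 UCG (Ser): third position 4-fold.
Codon 3 UGU (Cys): third position 2-fold.
Codon 4 AUU (Ile): third position 3-fold.
Codon 5 UGC (Cys): third position 2-fold.
Codon 6 UUA (Leu): third position 2-fold.
Codon 7 GGA (Gly): third position 4-fold.
Codon 8 GGA (Gly): third position 4-fold.
Codon 9 GGC (Gly): third position 4-fold.
Codon 10 AUA (Ile): third position 3-fold.
Four-fold degenerate third positions: 4.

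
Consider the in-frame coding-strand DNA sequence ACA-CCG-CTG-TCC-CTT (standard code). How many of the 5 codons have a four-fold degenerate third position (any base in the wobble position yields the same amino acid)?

Codon 1 ACA (Thr): third position 4-fold.
Codon 2 CCG (Pro): third position 4-fold.
Codon 3 CTG (Leu): third position 4-fold.
Codon 4 TCC (Ser): third position 4-fold.
Codon 5 CTT (Leu): third position 4-fold.
Four-fold degenerate third positions: 5.

5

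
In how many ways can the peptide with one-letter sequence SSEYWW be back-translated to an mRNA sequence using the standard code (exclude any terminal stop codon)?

Ser: 6 codons.
Ser: 6 codons.
Glu: 2 codons.
Tyr: 2 codons.
Trp: 1 codon.
Trp: 1 codon.
6 × 6 × 2 × 2 × 1 × 1 = 144.

144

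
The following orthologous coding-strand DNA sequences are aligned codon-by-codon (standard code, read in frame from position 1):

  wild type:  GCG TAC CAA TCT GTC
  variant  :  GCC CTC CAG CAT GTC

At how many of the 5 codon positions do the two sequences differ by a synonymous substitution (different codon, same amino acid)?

2

Codon 1: GCG Ala / GCC Ala — synonymous.
Codon 2: TAC Tyr / CTC Leu — nonsynonymous.
Codon 3: CAA Gln / CAG Gln — synonymous.
Codon 4: TCT Ser / CAT His — nonsynonymous.
Codon 5: GTC Val / GTC Val — identical.
Synonymous differences: 2.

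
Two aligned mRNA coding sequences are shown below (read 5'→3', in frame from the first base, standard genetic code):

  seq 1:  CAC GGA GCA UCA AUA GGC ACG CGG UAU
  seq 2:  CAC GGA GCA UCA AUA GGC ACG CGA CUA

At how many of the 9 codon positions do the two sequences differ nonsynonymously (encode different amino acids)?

Codon 1: CAC His / CAC His — identical.
Codon 2: GGA Gly / GGA Gly — identical.
Codon 3: GCA Ala / GCA Ala — identical.
Codon 4: UCA Ser / UCA Ser — identical.
Codon 5: AUA Ile / AUA Ile — identical.
Codon 6: GGC Gly / GGC Gly — identical.
Codon 7: ACG Thr / ACG Thr — identical.
Codon 8: CGG Arg / CGA Arg — synonymous.
Codon 9: UAU Tyr / CUA Leu — nonsynonymous.
Nonsynonymous differences: 1.

1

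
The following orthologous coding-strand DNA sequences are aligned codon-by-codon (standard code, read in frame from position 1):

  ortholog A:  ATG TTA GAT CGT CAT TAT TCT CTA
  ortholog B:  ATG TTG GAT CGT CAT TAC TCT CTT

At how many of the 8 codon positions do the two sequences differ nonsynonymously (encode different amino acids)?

0

Codon 1: ATG Met / ATG Met — identical.
Codon 2: TTA Leu / TTG Leu — synonymous.
Codon 3: GAT Asp / GAT Asp — identical.
Codon 4: CGT Arg / CGT Arg — identical.
Codon 5: CAT His / CAT His — identical.
Codon 6: TAT Tyr / TAC Tyr — synonymous.
Codon 7: TCT Ser / TCT Ser — identical.
Codon 8: CTA Leu / CTT Leu — synonymous.
Nonsynonymous differences: 0.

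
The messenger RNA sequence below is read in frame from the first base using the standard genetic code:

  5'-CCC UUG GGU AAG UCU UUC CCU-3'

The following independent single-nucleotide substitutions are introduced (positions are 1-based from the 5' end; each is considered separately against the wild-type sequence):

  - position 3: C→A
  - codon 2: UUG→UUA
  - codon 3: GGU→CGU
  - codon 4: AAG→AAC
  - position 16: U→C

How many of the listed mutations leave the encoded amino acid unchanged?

Codon 1: CCC (Pro) → CCA (Pro) — synonymous.
Codon 2: UUG (Leu) → UUA (Leu) — synonymous.
Codon 3: GGU (Gly) → CGU (Arg) — missense.
Codon 4: AAG (Lys) → AAC (Asn) — missense.
Codon 6: UUC (Phe) → CUC (Leu) — missense.
Synonymous: 2 of 5.

2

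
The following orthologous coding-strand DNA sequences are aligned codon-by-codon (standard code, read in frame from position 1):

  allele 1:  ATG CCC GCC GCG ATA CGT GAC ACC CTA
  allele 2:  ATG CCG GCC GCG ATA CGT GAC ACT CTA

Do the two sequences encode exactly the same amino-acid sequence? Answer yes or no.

yes

Codon 1: ATG Met / ATG Met — identical.
Codon 2: CCC Pro / CCG Pro — synonymous.
Codon 3: GCC Ala / GCC Ala — identical.
Codon 4: GCG Ala / GCG Ala — identical.
Codon 5: ATA Ile / ATA Ile — identical.
Codon 6: CGT Arg / CGT Arg — identical.
Codon 7: GAC Asp / GAC Asp — identical.
Codon 8: ACC Thr / ACT Thr — synonymous.
Codon 9: CTA Leu / CTA Leu — identical.
Nonsynonymous differences: 0 → same protein.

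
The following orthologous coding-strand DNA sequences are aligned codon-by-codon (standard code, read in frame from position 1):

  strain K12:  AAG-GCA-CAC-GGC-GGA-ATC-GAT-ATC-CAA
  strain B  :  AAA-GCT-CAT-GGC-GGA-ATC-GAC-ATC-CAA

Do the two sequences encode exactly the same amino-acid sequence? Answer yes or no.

yes

Codon 1: AAG Lys / AAA Lys — synonymous.
Codon 2: GCA Ala / GCT Ala — synonymous.
Codon 3: CAC His / CAT His — synonymous.
Codon 4: GGC Gly / GGC Gly — identical.
Codon 5: GGA Gly / GGA Gly — identical.
Codon 6: ATC Ile / ATC Ile — identical.
Codon 7: GAT Asp / GAC Asp — synonymous.
Codon 8: ATC Ile / ATC Ile — identical.
Codon 9: CAA Gln / CAA Gln — identical.
Nonsynonymous differences: 0 → same protein.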